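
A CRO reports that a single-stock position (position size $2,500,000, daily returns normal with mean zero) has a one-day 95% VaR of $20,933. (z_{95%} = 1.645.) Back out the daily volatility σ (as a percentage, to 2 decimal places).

0.51%

VaR as a fraction: $20,933 / $2,500,000 = 0.837%.
σ = VaR / z = 0.837% / 1.645 = 0.509%.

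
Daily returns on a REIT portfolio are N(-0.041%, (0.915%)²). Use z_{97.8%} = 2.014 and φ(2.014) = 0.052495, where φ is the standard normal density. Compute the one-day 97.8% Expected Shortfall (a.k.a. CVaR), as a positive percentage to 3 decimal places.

Tail multiplier: φ(z)/(1−α) = 0.052495 / 0.022 = 2.386.
ES = −(-0.041%) + 0.915% × 2.386 = 2.224%.

2.224%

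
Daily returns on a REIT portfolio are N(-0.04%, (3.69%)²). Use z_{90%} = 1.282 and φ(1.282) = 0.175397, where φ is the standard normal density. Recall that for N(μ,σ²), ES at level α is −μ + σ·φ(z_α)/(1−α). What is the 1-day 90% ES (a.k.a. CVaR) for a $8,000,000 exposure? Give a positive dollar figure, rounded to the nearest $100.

Tail multiplier: φ(z)/(1−α) = 0.175397 / 0.1 = 1.754.
ES = −(-0.04%) + 3.69% × 1.754 = 6.512%.
On $8,000,000: 0.06512 × $8,000,000 = $520,960.

$521,000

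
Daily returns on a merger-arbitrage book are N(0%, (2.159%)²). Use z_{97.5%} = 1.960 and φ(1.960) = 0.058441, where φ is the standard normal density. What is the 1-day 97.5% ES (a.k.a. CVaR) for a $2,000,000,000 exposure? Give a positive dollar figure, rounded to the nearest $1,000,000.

Tail multiplier: φ(z)/(1−α) = 0.058441 / 0.025 = 2.338.
ES = 2.159% × 2.338 = 5.048%.
On $2,000,000,000: 0.05048 × $2,000,000,000 = $100,960,000.

$101,000,000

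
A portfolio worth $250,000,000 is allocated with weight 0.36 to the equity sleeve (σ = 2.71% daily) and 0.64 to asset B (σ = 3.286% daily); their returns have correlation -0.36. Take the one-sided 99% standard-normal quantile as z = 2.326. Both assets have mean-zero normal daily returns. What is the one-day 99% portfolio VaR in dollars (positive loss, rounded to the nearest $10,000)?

σ_p² = 0.36²·2.71² + 0.64²·3.286² + 2·-0.36·0.36·0.64·2.71·3.286 = 3.8973 (%²).
σ_p = √3.8973 = 1.974%.
VaR = 2.326 × 1.974% = 4.592%; on $250,000,000 that is $11,480,000.

$11,480,000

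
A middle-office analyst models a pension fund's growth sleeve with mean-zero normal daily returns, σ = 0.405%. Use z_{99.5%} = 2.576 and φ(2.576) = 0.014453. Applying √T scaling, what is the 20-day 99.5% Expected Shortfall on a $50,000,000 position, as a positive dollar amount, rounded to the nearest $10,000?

$2,620,000

σ_{20d} = 0.405% × √20 = 1.811%.
ES multiplier = φ(z)/(1−α) = 0.014453/0.005 = 2.891.
ES = 1.811% × 2.891 = 5.236%; on $50,000,000: $2,618,000.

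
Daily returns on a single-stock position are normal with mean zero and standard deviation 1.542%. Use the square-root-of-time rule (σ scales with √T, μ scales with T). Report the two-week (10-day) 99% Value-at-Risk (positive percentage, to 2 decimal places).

11.34%

At 99%, z = 2.326.
σ_{10d} = 1.542% × √10 = 4.876%.
VaR = 2.326 × 4.876% = 11.342%.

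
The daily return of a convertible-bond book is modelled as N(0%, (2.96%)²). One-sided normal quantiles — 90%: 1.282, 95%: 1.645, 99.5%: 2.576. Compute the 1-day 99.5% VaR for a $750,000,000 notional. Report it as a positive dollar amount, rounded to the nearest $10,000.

$57,190,000

VaR = z·σ = 2.576 × 2.96% = 7.625%.
On $750,000,000: 0.07625 × $750,000,000 = $57,187,500.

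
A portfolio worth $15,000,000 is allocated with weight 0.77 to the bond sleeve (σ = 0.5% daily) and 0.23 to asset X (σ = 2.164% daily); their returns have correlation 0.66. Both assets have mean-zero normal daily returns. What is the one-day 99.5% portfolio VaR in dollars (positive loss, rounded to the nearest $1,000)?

$311,000

σ_p² = 0.77²·0.5² + 0.23²·2.164² + 2·0.66·0.77·0.23·0.5·2.164 = 0.6489 (%²).
σ_p = √0.6489 = 0.806%.
At 99.5%, z = 2.576.
VaR = 2.576 × 0.806% = 2.076%; on $15,000,000 that is $311,400.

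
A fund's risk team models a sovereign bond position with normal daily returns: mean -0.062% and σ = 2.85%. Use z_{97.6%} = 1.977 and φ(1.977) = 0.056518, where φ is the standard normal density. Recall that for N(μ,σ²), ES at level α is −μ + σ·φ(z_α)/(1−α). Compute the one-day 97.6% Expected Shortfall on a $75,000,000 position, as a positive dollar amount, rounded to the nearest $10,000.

Tail multiplier: φ(z)/(1−α) = 0.056518 / 0.024 = 2.355.
ES = −(-0.062%) + 2.85% × 2.355 = 6.774%.
On $75,000,000: 0.06774 × $75,000,000 = $5,080,500.

$5,080,000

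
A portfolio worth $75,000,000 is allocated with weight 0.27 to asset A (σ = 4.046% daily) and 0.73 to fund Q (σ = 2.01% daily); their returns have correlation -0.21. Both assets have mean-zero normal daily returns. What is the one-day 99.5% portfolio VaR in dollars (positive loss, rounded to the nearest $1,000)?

$3,159,000

σ_p² = 0.27²·4.046² + 0.73²·2.01² + 2·-0.21·0.27·0.73·4.046·2.01 = 2.6731 (%²).
σ_p = √2.6731 = 1.635%.
At 99.5%, z = 2.576.
VaR = 2.576 × 1.635% = 4.212%; on $75,000,000 that is $3,159,000.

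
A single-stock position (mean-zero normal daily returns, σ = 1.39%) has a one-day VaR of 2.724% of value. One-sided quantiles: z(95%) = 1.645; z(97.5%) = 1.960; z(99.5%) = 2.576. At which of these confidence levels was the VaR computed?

Implied z = VaR/σ = 2.724 / 1.39 = 1.960.
This matches z(97.5%) = 1.960.

97.5%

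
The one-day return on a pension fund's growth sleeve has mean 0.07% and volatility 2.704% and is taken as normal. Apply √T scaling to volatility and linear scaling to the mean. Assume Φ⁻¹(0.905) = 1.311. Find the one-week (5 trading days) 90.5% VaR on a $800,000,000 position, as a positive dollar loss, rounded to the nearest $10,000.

σ_{5d} = 2.704% × √5 = 6.046%; μ_{5d} = 5 × 0.07% = 0.350%.
VaR = −(0.350%) + 1.311 × 6.046% = 7.576%.
On $800,000,000: 0.07576 × $800,000,000 = $60,608,000.

$60,610,000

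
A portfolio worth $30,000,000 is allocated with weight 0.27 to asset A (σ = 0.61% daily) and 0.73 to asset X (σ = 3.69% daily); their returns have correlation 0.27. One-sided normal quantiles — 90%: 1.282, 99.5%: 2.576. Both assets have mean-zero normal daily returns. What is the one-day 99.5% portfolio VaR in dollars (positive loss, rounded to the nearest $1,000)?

$2,120,000

σ_p² = 0.27²·0.61² + 0.73²·3.69² + 2·0.27·0.27·0.73·0.61·3.69 = 7.5227 (%²).
σ_p = √7.5227 = 2.743%.
VaR = 2.576 × 2.743% = 7.066%; on $30,000,000 that is $2,119,800.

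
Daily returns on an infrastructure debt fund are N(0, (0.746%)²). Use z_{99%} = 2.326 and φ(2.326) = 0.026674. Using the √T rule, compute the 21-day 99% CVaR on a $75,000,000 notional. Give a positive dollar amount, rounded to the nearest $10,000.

$6,840,000

σ_{21d} = 0.746% × √21 = 3.419%.
ES multiplier = φ(z)/(1−α) = 0.026674/0.01 = 2.667.
ES = 3.419% × 2.667 = 9.118%; on $75,000,000: $6,838,500.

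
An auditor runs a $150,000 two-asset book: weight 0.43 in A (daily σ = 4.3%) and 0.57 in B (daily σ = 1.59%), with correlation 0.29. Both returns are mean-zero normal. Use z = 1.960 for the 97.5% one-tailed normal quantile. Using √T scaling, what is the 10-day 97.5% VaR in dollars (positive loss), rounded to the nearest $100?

σ_p = √(0.43²·4.3² + 0.57²·1.59² + 2·0.29·0.43·0.57·4.3·1.59) = 2.283%.
σ_{10d} = 2.283% × √10 = 7.219%.
VaR = 1.960 × 7.219% = 14.149%; on $150,000 that is $21,224.

$21,200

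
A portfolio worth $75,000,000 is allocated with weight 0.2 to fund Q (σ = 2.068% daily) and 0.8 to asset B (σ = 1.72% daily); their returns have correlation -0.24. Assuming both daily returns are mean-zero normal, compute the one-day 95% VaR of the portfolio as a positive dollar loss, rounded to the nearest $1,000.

σ_p² = 0.2²·2.068² + 0.8²·1.72² + 2·-0.24·0.2·0.8·2.068·1.72 = 1.7913 (%²).
σ_p = √1.7913 = 1.338%.
At 95%, z = 1.645.
VaR = 1.645 × 1.338% = 2.201%; on $75,000,000 that is $1,650,750.

$1,651,000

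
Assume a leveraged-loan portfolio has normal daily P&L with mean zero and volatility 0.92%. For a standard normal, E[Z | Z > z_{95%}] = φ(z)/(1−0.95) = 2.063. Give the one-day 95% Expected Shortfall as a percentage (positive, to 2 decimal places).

1.90%

ES = 0.92% × 2.063 = 1.898%.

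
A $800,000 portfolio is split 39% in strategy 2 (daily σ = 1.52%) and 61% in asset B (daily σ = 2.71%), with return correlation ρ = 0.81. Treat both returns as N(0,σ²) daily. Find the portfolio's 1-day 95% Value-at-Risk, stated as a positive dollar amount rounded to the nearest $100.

σ_p² = 0.39²·1.52² + 0.61²·2.71² + 2·0.81·0.39·0.61·1.52·2.71 = 4.6717 (%²).
σ_p = √4.6717 = 2.161%.
At 95%, z = 1.645.
VaR = 1.645 × 2.161% = 3.555%; on $800,000 that is $28,440.

$28,400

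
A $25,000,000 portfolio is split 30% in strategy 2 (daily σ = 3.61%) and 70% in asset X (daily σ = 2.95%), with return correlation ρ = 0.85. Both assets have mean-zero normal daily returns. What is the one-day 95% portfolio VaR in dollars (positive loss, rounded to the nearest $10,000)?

$1,250,000

σ_p² = 0.3²·3.61² + 0.7²·2.95² + 2·0.85·0.3·0.7·3.61·2.95 = 9.2390 (%²).
σ_p = √9.2390 = 3.040%.
At 95%, z = 1.645.
VaR = 1.645 × 3.040% = 5.001%; on $25,000,000 that is $1,250,250.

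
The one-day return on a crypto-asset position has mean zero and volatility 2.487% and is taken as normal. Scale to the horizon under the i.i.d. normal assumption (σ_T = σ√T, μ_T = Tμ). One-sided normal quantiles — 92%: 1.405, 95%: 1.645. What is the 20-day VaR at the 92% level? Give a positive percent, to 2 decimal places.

σ_{20d} = 2.487% × √20 = 11.122%.
VaR = 1.405 × 11.122% = 15.626%.

15.63%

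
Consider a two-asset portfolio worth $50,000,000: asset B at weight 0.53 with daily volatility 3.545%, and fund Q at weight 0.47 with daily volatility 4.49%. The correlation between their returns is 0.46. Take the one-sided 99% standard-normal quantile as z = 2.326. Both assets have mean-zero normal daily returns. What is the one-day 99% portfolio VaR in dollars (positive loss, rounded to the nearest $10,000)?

$3,970,000

σ_p² = 0.53²·3.545² + 0.47²·4.49² + 2·0.46·0.53·0.47·3.545·4.49 = 11.6312 (%²).
σ_p = √11.6312 = 3.410%.
VaR = 2.326 × 3.410% = 7.932%; on $50,000,000 that is $3,966,000.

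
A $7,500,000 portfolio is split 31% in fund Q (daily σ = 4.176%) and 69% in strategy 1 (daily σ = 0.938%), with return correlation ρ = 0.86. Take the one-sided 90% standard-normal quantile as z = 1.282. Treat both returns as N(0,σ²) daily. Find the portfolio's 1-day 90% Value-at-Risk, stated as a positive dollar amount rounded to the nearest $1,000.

σ_p² = 0.31²·4.176² + 0.69²·0.938² + 2·0.86·0.31·0.69·4.176·0.938 = 3.5359 (%²).
σ_p = √3.5359 = 1.880%.
VaR = 1.282 × 1.880% = 2.410%; on $7,500,000 that is $180,750.

$181,000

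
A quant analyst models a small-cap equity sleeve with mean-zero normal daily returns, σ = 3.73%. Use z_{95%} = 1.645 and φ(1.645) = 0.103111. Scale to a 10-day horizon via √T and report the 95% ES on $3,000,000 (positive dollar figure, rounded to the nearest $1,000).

σ_{10d} = 3.73% × √10 = 11.795%.
ES multiplier = φ(z)/(1−α) = 0.103111/0.05 = 2.062.
ES = 11.795% × 2.062 = 24.321%; on $3,000,000: $729,630.

$730,000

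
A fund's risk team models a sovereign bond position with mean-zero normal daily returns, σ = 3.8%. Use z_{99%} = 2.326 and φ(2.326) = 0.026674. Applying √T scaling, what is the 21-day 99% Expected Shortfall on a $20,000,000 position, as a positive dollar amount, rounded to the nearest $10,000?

σ_{21d} = 3.8% × √21 = 17.414%.
ES multiplier = φ(z)/(1−α) = 0.026674/0.01 = 2.667.
ES = 17.414% × 2.667 = 46.443%; on $20,000,000: $9,288,600.

$9,290,000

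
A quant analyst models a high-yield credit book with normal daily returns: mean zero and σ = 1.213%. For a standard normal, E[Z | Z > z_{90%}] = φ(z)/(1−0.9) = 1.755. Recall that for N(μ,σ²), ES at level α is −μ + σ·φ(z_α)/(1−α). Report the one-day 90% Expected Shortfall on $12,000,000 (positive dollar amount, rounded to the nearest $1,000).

$255,000

ES = 1.213% × 1.755 = 2.129%.
On $12,000,000: 0.02129 × $12,000,000 = $255,480.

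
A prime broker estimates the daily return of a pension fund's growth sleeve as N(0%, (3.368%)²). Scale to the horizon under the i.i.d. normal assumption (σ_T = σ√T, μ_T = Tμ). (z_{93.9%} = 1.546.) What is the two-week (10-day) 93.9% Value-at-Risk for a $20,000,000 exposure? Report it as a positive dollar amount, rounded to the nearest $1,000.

$3,293,000

σ_{10d} = 3.368% × √10 = 10.651%.
VaR = 1.546 × 10.651% = 16.466%.
On $20,000,000: 0.16466 × $20,000,000 = $3,293,200.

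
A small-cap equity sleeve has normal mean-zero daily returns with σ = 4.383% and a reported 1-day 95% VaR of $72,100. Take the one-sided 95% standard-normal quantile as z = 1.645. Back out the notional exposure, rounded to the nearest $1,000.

$1,000,000

VaR as a fraction of value: z·σ = 1.645 × 4.383% = 7.21004%.
Position = $72,100 / 0.0721003 = $999,995.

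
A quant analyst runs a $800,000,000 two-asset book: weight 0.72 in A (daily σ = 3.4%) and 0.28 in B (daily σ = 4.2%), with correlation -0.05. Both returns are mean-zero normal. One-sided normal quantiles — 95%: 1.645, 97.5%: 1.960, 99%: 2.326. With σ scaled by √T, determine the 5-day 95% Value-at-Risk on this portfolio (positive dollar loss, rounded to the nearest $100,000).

σ_p = √(0.72²·3.4² + 0.28²·4.2² + 2·-0.05·0.72·0.28·3.4·4.2) = 2.662%.
σ_{5d} = 2.662% × √5 = 5.952%.
VaR = 1.645 × 5.952% = 9.791%; on $800,000,000 that is $78,328,000.

$78,300,000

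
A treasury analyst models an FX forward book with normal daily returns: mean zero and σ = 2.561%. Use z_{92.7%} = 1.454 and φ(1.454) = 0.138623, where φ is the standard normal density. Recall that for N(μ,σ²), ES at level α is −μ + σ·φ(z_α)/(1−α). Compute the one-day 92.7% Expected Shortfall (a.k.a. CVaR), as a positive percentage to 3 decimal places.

Tail multiplier: φ(z)/(1−α) = 0.138623 / 0.073 = 1.899.
ES = 2.561% × 1.899 = 4.863%.

4.863%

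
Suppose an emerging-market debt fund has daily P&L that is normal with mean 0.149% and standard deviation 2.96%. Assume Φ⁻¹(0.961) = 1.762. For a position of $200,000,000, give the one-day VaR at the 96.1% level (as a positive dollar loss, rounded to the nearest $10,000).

$10,130,000

VaR = −μ + z·σ = −(0.149%) + 1.762 × 2.96% = 5.067%.
On $200,000,000: 0.05067 × $200,000,000 = $10,134,000.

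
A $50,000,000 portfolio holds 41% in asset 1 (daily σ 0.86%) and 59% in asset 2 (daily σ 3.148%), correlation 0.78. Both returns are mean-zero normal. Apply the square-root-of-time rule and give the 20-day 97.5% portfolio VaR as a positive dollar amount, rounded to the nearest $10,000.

σ_p = √(0.41²·0.86² + 0.59²·3.148² + 2·0.78·0.41·0.59·0.86·3.148) = 2.144%.
σ_{20d} = 2.144% × √20 = 9.588%.
z(97.5%) = 1.960.
VaR = 1.960 × 9.588% = 18.792%; on $50,000,000 that is $9,396,000.

$9,400,000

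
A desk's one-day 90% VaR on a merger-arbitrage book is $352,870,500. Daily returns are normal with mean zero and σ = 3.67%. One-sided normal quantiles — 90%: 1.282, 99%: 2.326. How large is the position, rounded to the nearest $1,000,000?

VaR as a fraction of value: z·σ = 1.282 × 3.67% = 4.70494%.
Position = $352,870,500 / 0.0470494 = $7,500,000,000.

$7,500,000,000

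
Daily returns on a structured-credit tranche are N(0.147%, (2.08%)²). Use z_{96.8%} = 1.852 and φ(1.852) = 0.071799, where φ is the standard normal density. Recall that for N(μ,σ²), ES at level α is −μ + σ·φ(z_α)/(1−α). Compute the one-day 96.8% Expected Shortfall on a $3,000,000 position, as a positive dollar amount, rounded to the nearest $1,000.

Tail multiplier: φ(z)/(1−α) = 0.071799 / 0.032 = 2.244.
ES = −(0.147%) + 2.08% × 2.244 = 4.521%.
On $3,000,000: 0.04521 × $3,000,000 = $135,630.

$136,000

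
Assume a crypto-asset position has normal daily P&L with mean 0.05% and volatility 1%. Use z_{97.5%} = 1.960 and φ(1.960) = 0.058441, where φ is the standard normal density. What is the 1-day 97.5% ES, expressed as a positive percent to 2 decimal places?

Tail multiplier: φ(z)/(1−α) = 0.058441 / 0.025 = 2.338.
ES = −(0.05%) + 1% × 2.338 = 2.288%.

2.29%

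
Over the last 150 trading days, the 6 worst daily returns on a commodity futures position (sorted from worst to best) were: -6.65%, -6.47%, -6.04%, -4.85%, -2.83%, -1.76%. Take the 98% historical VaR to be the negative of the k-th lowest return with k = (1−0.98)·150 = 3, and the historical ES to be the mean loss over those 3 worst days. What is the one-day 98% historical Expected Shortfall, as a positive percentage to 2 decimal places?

6.39%

The 3 worst returns sum to -19.16%.
ES = −(-19.16%) / 3 = 6.3866…% ≈ 6.39%.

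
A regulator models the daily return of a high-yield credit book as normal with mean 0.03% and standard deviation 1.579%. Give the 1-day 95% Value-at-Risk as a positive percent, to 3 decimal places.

2.567%

At 95% one-sided, z = 1.645.
VaR = −μ + z·σ = −(0.03%) + 1.645 × 1.579% = 2.567%.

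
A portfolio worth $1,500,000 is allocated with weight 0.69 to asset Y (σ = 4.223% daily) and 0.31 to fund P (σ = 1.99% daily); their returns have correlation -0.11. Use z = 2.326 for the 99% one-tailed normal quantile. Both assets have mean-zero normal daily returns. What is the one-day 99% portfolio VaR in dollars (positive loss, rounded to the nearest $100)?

σ_p² = 0.69²·4.223² + 0.31²·1.99² + 2·-0.11·0.69·0.31·4.223·1.99 = 8.4757 (%²).
σ_p = √8.4757 = 2.911%.
VaR = 2.326 × 2.911% = 6.771%; on $1,500,000 that is $101,565.

$101,600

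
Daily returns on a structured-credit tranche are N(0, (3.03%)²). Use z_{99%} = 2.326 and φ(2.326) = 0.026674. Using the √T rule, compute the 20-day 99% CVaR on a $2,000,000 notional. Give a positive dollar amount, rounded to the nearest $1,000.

σ_{20d} = 3.03% × √20 = 13.551%.
ES multiplier = φ(z)/(1−α) = 0.026674/0.01 = 2.667.
ES = 13.551% × 2.667 = 36.141%; on $2,000,000: $722,820.

$723,000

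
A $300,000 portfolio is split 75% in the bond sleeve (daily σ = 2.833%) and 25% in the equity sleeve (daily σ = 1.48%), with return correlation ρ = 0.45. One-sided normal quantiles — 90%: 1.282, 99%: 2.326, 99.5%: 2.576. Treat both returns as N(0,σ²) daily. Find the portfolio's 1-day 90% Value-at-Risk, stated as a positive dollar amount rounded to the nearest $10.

σ_p² = 0.75²·2.833² + 0.25²·1.48² + 2·0.45·0.75·0.25·2.833·1.48 = 5.3590 (%²).
σ_p = √5.3590 = 2.315%.
VaR = 1.282 × 2.315% = 2.968%; on $300,000 that is $8,904.

$8,900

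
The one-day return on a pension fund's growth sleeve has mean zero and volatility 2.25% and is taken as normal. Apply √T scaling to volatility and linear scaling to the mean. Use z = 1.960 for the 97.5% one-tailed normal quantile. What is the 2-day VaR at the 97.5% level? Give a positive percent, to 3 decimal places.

σ_{2d} = 2.25% × √2 = 3.182%.
VaR = 1.960 × 3.182% = 6.237%.

6.237%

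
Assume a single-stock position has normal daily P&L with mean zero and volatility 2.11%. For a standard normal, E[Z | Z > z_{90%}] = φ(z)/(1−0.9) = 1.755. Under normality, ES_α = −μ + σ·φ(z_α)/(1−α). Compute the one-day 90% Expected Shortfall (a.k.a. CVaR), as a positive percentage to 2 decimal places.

3.70%

ES = 2.11% × 1.755 = 3.703%.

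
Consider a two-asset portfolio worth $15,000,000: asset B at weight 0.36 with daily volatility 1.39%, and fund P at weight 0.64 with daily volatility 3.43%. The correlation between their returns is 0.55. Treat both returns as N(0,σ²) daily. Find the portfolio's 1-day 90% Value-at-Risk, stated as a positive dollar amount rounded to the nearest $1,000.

$482,000

σ_p² = 0.36²·1.39² + 0.64²·3.43² + 2·0.55·0.36·0.64·1.39·3.43 = 6.2776 (%²).
σ_p = √6.2776 = 2.506%.
At 90%, z = 1.282.
VaR = 1.282 × 2.506% = 3.213%; on $15,000,000 that is $481,950.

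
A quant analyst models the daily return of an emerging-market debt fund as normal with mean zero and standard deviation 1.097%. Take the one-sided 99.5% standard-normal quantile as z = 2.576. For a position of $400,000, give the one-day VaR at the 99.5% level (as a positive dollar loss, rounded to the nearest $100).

VaR = z·σ = 2.576 × 1.097% = 2.826%.
On $400,000: 0.02826 × $400,000 = $11,304.

$11,300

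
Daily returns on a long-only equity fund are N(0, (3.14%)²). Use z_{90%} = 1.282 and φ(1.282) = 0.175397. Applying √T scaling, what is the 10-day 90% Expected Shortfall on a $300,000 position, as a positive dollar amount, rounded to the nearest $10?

σ_{10d} = 3.14% × √10 = 9.930%.
ES multiplier = φ(z)/(1−α) = 0.175397/0.1 = 1.754.
ES = 9.930% × 1.754 = 17.417%; on $300,000: $52,251.

$52,250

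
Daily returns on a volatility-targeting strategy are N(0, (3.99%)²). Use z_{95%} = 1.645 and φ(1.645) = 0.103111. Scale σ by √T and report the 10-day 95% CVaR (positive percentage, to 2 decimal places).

26.02%

σ_{10d} = 3.99% × √10 = 12.617%.
ES multiplier = φ(z)/(1−α) = 0.103111/0.05 = 2.062.
ES = 12.617% × 2.062 = 26.016%.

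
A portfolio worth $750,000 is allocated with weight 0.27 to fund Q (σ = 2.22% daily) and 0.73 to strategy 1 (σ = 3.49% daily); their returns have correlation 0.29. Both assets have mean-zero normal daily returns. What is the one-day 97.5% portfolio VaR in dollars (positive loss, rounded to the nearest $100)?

$40,900

σ_p² = 0.27²·2.22² + 0.73²·3.49² + 2·0.29·0.27·0.73·2.22·3.49 = 7.7358 (%²).
σ_p = √7.7358 = 2.781%.
At 97.5%, z = 1.960.
VaR = 1.960 × 2.781% = 5.451%; on $750,000 that is $40,882.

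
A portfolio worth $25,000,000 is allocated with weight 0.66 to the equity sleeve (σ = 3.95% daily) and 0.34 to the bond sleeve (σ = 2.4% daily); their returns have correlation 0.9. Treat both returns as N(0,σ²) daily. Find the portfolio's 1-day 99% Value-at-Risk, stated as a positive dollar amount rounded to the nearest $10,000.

σ_p² = 0.66²·3.95² + 0.34²·2.4² + 2·0.9·0.66·0.34·3.95·2.4 = 11.2915 (%²).
σ_p = √11.2915 = 3.360%.
At 99%, z = 2.326.
VaR = 2.326 × 3.360% = 7.815%; on $25,000,000 that is $1,953,750.

$1,950,000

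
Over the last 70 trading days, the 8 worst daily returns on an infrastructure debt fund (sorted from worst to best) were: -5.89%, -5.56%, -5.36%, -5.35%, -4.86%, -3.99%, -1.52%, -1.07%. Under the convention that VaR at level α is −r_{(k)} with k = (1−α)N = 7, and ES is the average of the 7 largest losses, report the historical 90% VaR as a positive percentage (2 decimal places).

k = 7; the 7th lowest return is -1.52%, so VaR = 1.52%.

1.52%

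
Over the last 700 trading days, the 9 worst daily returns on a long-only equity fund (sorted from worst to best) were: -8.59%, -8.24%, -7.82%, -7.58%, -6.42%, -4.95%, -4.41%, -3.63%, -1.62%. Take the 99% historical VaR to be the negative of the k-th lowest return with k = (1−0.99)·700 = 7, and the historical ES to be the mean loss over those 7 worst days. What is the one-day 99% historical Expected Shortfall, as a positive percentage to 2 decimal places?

The 7 worst returns sum to -48.01%.
ES = −(-48.01%) / 7 = 6.8585…% ≈ 6.86%.

6.86%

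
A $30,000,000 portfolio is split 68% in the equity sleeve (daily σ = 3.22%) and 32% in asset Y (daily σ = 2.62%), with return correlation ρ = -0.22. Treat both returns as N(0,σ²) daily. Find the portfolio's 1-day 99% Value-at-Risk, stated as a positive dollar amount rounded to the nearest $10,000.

$1,510,000

σ_p² = 0.68²·3.22² + 0.32²·2.62² + 2·-0.22·0.68·0.32·3.22·2.62 = 4.6895 (%²).
σ_p = √4.6895 = 2.166%.
At 99%, z = 2.326.
VaR = 2.326 × 2.166% = 5.038%; on $30,000,000 that is $1,511,400.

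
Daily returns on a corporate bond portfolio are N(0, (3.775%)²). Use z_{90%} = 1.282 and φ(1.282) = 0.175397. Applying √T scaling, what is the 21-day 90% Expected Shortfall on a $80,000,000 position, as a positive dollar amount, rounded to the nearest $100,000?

σ_{21d} = 3.775% × √21 = 17.299%.
ES multiplier = φ(z)/(1−α) = 0.175397/0.1 = 1.754.
ES = 17.299% × 1.754 = 30.342%; on $80,000,000: $24,273,600.

$24,300,000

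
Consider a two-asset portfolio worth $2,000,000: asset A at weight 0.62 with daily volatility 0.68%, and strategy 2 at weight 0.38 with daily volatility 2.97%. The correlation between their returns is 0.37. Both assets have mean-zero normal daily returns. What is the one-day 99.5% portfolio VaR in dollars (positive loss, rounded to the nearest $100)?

σ_p² = 0.62²·0.68² + 0.38²·2.97² + 2·0.37·0.62·0.38·0.68·2.97 = 1.8036 (%²).
σ_p = √1.8036 = 1.343%.
At 99.5%, z = 2.576.
VaR = 2.576 × 1.343% = 3.460%; on $2,000,000 that is $69,200.

$69,200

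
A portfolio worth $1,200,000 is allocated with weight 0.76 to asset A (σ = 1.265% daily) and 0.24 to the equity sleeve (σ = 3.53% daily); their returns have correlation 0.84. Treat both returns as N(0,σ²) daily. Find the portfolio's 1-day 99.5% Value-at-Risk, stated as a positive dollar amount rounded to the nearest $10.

$53,630

σ_p² = 0.76²·1.265² + 0.24²·3.53² + 2·0.84·0.76·0.24·1.265·3.53 = 3.0104 (%²).
σ_p = √3.0104 = 1.735%.
At 99.5%, z = 2.576.
VaR = 2.576 × 1.735% = 4.469%; on $1,200,000 that is $53,628.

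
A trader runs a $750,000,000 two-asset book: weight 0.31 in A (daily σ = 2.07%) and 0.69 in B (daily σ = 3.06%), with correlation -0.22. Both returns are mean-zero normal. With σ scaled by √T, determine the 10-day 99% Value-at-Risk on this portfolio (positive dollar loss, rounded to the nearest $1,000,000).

σ_p = √(0.31²·2.07² + 0.69²·3.06² + 2·-0.22·0.31·0.69·2.07·3.06) = 2.067%.
σ_{10d} = 2.067% × √10 = 6.536%.
z(99%) = 2.326.
VaR = 2.326 × 6.536% = 15.203%; on $750,000,000 that is $114,022,500.

$114,000,000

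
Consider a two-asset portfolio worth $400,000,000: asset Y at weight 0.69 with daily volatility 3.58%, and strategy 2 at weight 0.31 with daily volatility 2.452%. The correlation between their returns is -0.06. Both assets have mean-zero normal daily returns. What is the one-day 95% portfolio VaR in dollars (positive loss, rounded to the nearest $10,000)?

$16,720,000

σ_p² = 0.69²·3.58² + 0.31²·2.452² + 2·-0.06·0.69·0.31·3.58·2.452 = 6.4544 (%²).
σ_p = √6.4544 = 2.541%.
At 95%, z = 1.645.
VaR = 1.645 × 2.541% = 4.180%; on $400,000,000 that is $16,720,000.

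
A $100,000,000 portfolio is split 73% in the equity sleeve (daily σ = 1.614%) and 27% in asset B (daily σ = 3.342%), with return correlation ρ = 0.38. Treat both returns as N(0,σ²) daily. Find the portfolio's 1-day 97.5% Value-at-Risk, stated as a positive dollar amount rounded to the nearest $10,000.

$3,400,000

σ_p² = 0.73²·1.614² + 0.27²·3.342² + 2·0.38·0.73·0.27·1.614·3.342 = 3.0104 (%²).
σ_p = √3.0104 = 1.735%.
At 97.5%, z = 1.960.
VaR = 1.960 × 1.735% = 3.401%; on $100,000,000 that is $3,401,000.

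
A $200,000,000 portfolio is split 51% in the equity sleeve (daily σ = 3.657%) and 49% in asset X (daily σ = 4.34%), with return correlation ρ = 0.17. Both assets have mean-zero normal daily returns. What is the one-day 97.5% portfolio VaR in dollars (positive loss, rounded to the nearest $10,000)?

σ_p² = 0.51²·3.657² + 0.49²·4.34² + 2·0.17·0.51·0.49·3.657·4.34 = 9.3494 (%²).
σ_p = √9.3494 = 3.058%.
At 97.5%, z = 1.960.
VaR = 1.960 × 3.058% = 5.994%; on $200,000,000 that is $11,988,000.

$11,990,000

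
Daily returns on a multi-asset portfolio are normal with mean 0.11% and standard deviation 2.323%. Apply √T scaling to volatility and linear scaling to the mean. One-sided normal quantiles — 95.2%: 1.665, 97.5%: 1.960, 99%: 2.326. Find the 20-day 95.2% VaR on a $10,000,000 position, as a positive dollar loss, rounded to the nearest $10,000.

$1,510,000

σ_{20d} = 2.323% × √20 = 10.389%; μ_{20d} = 20 × 0.11% = 2.200%.
VaR = −(2.200%) + 1.665 × 10.389% = 15.098%.
On $10,000,000: 0.15098 × $10,000,000 = $1,509,800.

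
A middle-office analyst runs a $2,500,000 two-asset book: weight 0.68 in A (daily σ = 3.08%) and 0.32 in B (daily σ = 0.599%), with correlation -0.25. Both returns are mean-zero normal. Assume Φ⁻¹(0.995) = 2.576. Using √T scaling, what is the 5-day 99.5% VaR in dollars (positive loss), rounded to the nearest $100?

σ_p = √(0.68²·3.08² + 0.32²·0.599² + 2·-0.25·0.68·0.32·3.08·0.599) = 2.055%.
σ_{5d} = 2.055% × √5 = 4.595%.
VaR = 2.576 × 4.595% = 11.837%; on $2,500,000 that is $295,925.

$295,900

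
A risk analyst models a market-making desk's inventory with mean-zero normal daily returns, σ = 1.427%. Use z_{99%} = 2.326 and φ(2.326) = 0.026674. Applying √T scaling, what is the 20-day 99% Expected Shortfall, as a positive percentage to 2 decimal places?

σ_{20d} = 1.427% × √20 = 6.382%.
ES multiplier = φ(z)/(1−α) = 0.026674/0.01 = 2.667.
ES = 6.382% × 2.667 = 17.021%.

17.02%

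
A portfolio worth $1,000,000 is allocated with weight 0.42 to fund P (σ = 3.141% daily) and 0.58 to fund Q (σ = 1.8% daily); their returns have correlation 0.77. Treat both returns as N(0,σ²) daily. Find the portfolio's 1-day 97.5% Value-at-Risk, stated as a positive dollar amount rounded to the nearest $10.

$43,610

σ_p² = 0.42²·3.141² + 0.58²·1.8² + 2·0.77·0.42·0.58·3.141·1.8 = 4.9513 (%²).
σ_p = √4.9513 = 2.225%.
At 97.5%, z = 1.960.
VaR = 1.960 × 2.225% = 4.361%; on $1,000,000 that is $43,610.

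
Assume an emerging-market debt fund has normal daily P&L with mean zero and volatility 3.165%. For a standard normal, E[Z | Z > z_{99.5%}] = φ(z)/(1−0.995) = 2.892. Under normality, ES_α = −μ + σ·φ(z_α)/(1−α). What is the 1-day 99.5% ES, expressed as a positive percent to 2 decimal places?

9.15%

ES = 3.165% × 2.892 = 9.153%.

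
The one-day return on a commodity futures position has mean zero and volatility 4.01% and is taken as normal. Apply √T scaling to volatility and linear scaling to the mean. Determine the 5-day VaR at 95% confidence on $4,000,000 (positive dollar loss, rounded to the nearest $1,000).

At 95%, z = 1.645.
σ_{5d} = 4.01% × √5 = 8.967%.
VaR = 1.645 × 8.967% = 14.751%.
On $4,000,000: 0.14751 × $4,000,000 = $590,040.

$590,000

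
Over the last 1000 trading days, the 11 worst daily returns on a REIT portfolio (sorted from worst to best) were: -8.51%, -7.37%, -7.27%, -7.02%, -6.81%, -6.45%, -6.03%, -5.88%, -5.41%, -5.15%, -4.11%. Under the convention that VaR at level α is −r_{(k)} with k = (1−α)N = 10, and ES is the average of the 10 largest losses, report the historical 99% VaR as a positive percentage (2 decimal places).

k = 10; the 10th lowest return is -5.15%, so VaR = 5.15%.

5.15%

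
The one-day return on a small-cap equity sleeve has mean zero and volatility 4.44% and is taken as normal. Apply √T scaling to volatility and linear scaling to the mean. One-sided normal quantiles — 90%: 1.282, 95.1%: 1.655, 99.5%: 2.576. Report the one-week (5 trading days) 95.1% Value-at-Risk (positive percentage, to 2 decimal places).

σ_{5d} = 4.44% × √5 = 9.928%.
VaR = 1.655 × 9.928% = 16.431%.

16.43%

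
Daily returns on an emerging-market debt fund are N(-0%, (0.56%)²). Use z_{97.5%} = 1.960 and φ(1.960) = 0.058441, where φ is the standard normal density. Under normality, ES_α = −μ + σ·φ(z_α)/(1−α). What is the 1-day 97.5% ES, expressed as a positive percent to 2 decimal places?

1.31%

Tail multiplier: φ(z)/(1−α) = 0.058441 / 0.025 = 2.338.
ES = 0.56% × 2.338 = 1.309%.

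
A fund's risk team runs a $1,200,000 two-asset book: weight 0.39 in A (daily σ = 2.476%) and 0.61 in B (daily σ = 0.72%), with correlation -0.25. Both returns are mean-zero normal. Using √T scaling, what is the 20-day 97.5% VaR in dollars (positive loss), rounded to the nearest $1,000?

σ_p = √(0.39²·2.476² + 0.61²·0.72² + 2·-0.25·0.39·0.61·2.476·0.72) = 0.956%.
σ_{20d} = 0.956% × √20 = 4.275%.
z(97.5%) = 1.960.
VaR = 1.960 × 4.275% = 8.379%; on $1,200,000 that is $100,548.

$101,000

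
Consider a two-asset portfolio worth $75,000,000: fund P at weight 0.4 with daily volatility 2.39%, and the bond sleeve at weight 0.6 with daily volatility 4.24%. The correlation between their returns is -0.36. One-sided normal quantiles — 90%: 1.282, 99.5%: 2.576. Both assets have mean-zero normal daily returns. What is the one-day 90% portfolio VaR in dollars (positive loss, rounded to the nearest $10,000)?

$2,280,000

σ_p² = 0.4²·2.39² + 0.6²·4.24² + 2·-0.36·0.4·0.6·2.39·4.24 = 5.6348 (%²).
σ_p = √5.6348 = 2.374%.
VaR = 1.282 × 2.374% = 3.043%; on $75,000,000 that is $2,282,250.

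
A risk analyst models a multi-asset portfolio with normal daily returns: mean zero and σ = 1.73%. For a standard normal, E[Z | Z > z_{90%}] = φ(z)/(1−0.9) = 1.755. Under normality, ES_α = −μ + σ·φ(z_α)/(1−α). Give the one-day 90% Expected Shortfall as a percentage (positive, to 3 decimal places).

ES = 1.73% × 1.755 = 3.036%.

3.036%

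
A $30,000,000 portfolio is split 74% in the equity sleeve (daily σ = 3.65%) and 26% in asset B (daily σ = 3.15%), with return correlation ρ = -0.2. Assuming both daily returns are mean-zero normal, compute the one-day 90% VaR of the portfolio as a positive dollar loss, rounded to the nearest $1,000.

$1,023,000

σ_p² = 0.74²·3.65² + 0.26²·3.15² + 2·-0.2·0.74·0.26·3.65·3.15 = 7.0813 (%²).
σ_p = √7.0813 = 2.661%.
At 90%, z = 1.282.
VaR = 1.282 × 2.661% = 3.411%; on $30,000,000 that is $1,023,300.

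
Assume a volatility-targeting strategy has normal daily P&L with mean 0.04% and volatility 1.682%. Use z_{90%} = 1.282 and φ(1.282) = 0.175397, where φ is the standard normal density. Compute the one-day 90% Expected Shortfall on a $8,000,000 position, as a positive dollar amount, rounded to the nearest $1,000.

Tail multiplier: φ(z)/(1−α) = 0.175397 / 0.1 = 1.754.
ES = −(0.04%) + 1.682% × 1.754 = 2.910%.
On $8,000,000: 0.02910 × $8,000,000 = $232,800.

$233,000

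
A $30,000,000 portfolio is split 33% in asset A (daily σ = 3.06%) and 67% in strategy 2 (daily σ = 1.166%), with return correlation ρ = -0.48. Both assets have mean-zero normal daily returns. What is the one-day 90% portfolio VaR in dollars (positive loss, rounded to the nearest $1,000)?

$359,000

σ_p² = 0.33²·3.06² + 0.67²·1.166² + 2·-0.48·0.33·0.67·3.06·1.166 = 0.8727 (%²).
σ_p = √0.8727 = 0.934%.
At 90%, z = 1.282.
VaR = 1.282 × 0.934% = 1.197%; on $30,000,000 that is $359,100.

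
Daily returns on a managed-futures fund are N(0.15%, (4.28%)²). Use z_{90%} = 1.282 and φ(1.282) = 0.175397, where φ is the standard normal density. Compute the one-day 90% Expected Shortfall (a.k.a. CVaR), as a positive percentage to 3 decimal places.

7.357%

Tail multiplier: φ(z)/(1−α) = 0.175397 / 0.1 = 1.754.
ES = −(0.15%) + 4.28% × 1.754 = 7.357%.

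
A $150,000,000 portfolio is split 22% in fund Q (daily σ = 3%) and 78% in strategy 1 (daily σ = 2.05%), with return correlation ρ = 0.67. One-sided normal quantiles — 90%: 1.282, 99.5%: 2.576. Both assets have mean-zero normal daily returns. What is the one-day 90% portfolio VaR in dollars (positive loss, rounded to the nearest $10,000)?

$4,040,000

σ_p² = 0.22²·3² + 0.78²·2.05² + 2·0.67·0.22·0.78·3·2.05 = 4.4066 (%²).
σ_p = √4.4066 = 2.099%.
VaR = 1.282 × 2.099% = 2.691%; on $150,000,000 that is $4,036,500.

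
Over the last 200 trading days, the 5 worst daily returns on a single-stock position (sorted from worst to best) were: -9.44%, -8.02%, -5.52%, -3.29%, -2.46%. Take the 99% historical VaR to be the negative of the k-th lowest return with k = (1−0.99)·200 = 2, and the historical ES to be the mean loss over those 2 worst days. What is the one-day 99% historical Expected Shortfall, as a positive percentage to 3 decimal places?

The 2 worst returns sum to -17.46%.
ES = −(-17.46%) / 2 = 8.73% ≈ 8.730%.

8.730%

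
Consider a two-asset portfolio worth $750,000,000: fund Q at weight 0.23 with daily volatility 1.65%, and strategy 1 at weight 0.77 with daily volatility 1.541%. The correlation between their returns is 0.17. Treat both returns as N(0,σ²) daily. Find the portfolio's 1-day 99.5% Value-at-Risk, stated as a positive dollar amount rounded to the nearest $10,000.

σ_p² = 0.23²·1.65² + 0.77²·1.541² + 2·0.17·0.23·0.77·1.65·1.541 = 1.7051 (%²).
σ_p = √1.7051 = 1.306%.
At 99.5%, z = 2.576.
VaR = 2.576 × 1.306% = 3.364%; on $750,000,000 that is $25,230,000.

$25,230,000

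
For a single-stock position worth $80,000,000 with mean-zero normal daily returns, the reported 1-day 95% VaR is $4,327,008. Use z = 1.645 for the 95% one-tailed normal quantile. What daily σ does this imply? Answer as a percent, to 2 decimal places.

VaR as a fraction: $4,327,008 / $80,000,000 = 5.409%.
σ = VaR / z = 5.409% / 1.645 = 3.288%.

3.29%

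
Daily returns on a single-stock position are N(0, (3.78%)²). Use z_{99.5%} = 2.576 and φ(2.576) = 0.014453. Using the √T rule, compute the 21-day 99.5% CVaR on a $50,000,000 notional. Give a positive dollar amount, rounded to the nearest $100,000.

$25,000,000

σ_{21d} = 3.78% × √21 = 17.322%.
ES multiplier = φ(z)/(1−α) = 0.014453/0.005 = 2.891.
ES = 17.322% × 2.891 = 50.078%; on $50,000,000: $25,039,000.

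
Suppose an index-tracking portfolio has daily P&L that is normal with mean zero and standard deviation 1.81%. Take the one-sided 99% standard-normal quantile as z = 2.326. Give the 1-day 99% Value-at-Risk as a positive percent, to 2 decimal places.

4.21%

VaR = z·σ = 2.326 × 1.81% = 4.210%.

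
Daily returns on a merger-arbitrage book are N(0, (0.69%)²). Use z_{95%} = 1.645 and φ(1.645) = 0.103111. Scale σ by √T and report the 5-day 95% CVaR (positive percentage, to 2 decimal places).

σ_{5d} = 0.69% × √5 = 1.543%.
ES multiplier = φ(z)/(1−α) = 0.103111/0.05 = 2.062.
ES = 1.543% × 2.062 = 3.182%.

3.18%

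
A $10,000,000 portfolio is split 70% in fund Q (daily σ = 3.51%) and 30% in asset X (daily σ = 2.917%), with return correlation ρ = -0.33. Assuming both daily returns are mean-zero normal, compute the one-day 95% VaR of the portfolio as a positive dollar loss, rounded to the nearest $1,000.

$382,000

σ_p² = 0.7²·3.51² + 0.3²·2.917² + 2·-0.33·0.7·0.3·3.51·2.917 = 5.3836 (%²).
σ_p = √5.3836 = 2.320%.
At 95%, z = 1.645.
VaR = 1.645 × 2.320% = 3.816%; on $10,000,000 that is $381,600.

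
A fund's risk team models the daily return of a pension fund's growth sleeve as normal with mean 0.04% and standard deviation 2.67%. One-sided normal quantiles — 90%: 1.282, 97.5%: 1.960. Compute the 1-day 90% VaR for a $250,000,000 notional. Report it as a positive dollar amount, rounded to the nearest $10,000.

$8,460,000

VaR = −μ + z·σ = −(0.04%) + 1.282 × 2.67% = 3.383%.
On $250,000,000: 0.03383 × $250,000,000 = $8,457,500.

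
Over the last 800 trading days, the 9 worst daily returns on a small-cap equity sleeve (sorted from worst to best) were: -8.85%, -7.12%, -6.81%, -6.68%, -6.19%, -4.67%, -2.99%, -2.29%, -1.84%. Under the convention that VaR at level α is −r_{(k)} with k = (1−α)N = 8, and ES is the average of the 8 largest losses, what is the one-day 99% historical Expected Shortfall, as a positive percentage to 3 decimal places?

5.700%

The 8 worst returns sum to -45.60%.
ES = −(-45.60%) / 8 = 5.7% ≈ 5.700%.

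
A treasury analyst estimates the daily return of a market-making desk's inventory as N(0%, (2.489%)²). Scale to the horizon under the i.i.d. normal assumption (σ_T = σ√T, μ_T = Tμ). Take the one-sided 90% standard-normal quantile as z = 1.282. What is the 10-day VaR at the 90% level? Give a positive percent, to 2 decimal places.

10.09%

σ_{10d} = 2.489% × √10 = 7.871%.
VaR = 1.282 × 7.871% = 10.091%.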